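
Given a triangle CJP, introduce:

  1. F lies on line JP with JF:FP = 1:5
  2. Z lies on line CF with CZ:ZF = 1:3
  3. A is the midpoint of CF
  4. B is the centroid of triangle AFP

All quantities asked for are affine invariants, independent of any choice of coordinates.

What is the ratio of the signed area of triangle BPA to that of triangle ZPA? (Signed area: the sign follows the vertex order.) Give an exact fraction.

[BPA]:[ZPA] = -2/3

Work in coordinates with C = (0, 0), J = (1, 0), P = (0, 1).
1. F lies on line JP with JF:FP = 1:5 ⇒ F = (5/6, 1/6)
2. Z lies on line CF with CZ:ZF = 1:3 ⇒ Z = (5/24, 1/24)
3. A is the midpoint of CF ⇒ A = (5/12, 1/12)
4. B is the centroid of triangle AFP ⇒ B = (5/12, 5/12)
2·[BPA] = 5/36, 2·[ZPA] = -5/24
[BPA]:[ZPA] = 5/36:-5/24 = -2/3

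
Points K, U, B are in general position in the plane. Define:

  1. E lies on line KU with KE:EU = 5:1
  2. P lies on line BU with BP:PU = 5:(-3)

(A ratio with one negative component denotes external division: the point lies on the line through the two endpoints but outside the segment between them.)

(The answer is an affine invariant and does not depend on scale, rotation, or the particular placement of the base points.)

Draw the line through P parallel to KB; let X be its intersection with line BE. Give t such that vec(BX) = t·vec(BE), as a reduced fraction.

Choose coordinates K = (0, 0), U = (1, 0), B = (0, 1).
1. E lies on line KU with KE:EU = 5:1 ⇒ E = (5/6, 0)
2. P lies on line BU with BP:PU = 5:(-3) ⇒ P = (5/2, -3/2)
through P parallel to KB: direction (0, 1); meets BE at X = (5/2, -2)
X = B + t·(E−B) with t = 3

t = 3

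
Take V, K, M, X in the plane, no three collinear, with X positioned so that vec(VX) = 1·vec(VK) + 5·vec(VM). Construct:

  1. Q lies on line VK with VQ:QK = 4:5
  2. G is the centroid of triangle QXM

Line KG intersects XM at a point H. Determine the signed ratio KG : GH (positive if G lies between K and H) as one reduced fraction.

KG:GH = 22/5

Assign V = (0, 0), K = (1, 0), M = (0, 1), X = (1, 5) — the answer is frame-independent, so this choice is without loss of generality.
1. Q lies on line VK with VQ:QK = 4:5 ⇒ Q = (4/9, 0)
2. G is the centroid of triangle QXM ⇒ G = (13/27, 2)
line KG meets XM at H = (4/11, 27/11)
G = K + t·(H−K) with t = 22/27, so KG:GH = 22/27:5/27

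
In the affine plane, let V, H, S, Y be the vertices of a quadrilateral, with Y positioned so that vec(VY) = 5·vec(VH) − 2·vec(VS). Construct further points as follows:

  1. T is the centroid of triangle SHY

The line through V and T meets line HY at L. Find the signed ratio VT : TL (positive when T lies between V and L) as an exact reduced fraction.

Choose coordinates V = (0, 0), H = (1, 0), S = (0, 1), Y = (5, -2).
1. T is the centroid of triangle SHY ⇒ T = (2, -1/3)
line VT meets HY at L = (3/2, -1/4)
T = V + t·(L−V) with t = 4/3, so VT:TL = 4/3:-1/3

VT:TL = -4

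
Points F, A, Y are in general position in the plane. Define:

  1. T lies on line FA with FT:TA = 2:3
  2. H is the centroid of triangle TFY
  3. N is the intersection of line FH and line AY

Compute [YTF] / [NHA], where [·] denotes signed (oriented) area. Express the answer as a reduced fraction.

[YTF]:[NHA] = -21/20

Assign F = (0, 0), A = (1, 0), Y = (0, 1) — the answer is frame-independent, so this choice is without loss of generality.
1. T lies on line FA with FT:TA = 2:3 ⇒ T = (2/5, 0)
2. H is the centroid of triangle TFY ⇒ H = (2/15, 1/3)
3. N is the intersection of line FH and line AY ⇒ N = (2/7, 5/7)
2·[YTF] = -2/5, 2·[NHA] = 8/21
[YTF]:[NHA] = -2/5:8/21 = -21/20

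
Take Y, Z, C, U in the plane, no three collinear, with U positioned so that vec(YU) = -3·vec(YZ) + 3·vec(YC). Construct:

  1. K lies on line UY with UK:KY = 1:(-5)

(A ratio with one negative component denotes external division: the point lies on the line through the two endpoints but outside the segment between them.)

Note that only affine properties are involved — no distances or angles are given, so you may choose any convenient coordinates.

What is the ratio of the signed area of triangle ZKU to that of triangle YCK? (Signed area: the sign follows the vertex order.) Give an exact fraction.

Work in coordinates with Y = (0, 0), Z = (1, 0), C = (0, 1), U = (-3, 3).
1. K lies on line UY with UK:KY = 1:(-5) ⇒ K = (-15/4, 15/4)
2·[ZKU] = 3/4, 2·[YCK] = 15/4
[ZKU]:[YCK] = 3/4:15/4 = 1/5

[ZKU]:[YCK] = 1/5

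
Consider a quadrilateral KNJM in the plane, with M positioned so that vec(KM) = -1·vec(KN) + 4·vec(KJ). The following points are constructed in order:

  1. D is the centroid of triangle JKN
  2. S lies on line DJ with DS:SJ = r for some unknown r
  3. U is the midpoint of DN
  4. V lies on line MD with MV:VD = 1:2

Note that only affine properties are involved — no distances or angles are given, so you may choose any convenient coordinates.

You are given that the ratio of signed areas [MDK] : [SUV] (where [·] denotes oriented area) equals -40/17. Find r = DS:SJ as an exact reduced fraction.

Choose coordinates K = (0, 0), N = (1, 0), J = (0, 1), M = (-1, 4).
1. D is the centroid of triangle JKN ⇒ D = (1/3, 1/3)
2. With DS:SJ = r, write λ = r/(r+1) so S = D + λ·(J−D); S is affine-linear in λ
3. U is the midpoint of DN ⇒ U = (2/3, 1/6)
4. V lies on line MD with MV:VD = 1:2 ⇒ V = (-5/9, 25/9)
Every point depending on S is an affine combination of S and λ-independent points, so each such coordinate is linear in λ; the λ² term in each signed area is a multiple of (J−D)×(J−D) = 0, so 2·[MDK] and 2·[SUV] are each linear in λ. Evaluating at λ=0 and λ=1:
  2·[MDK] = -5/3,   2·[SUV] = 1/18·λ + 2/3
So [MDK]:[SUV] = (-5/3) / (1/18·λ + 2/3). Setting this equal to -40/17:
  -5/3 = -40/17·(1/18·λ + 2/3)  ⇒  λ = 3/4
Then r = λ/(1−λ) = (3/4)/(1/4) = 3. Check: with r = 3, S = (1/12, 5/6) and [MDK]:[SUV] = -40/17 as required.

r = 3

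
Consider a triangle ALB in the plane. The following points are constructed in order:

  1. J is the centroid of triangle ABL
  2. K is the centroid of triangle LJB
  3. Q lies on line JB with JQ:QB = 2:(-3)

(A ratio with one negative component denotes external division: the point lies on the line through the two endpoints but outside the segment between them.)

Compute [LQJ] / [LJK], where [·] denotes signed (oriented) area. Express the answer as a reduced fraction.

Work in coordinates with A = (0, 0), L = (1, 0), B = (0, 1).
1. J is the centroid of triangle ABL ⇒ J = (1/3, 1/3)
2. K is the centroid of triangle LJB ⇒ K = (4/9, 4/9)
3. Q lies on line JB with JQ:QB = 2:(-3) ⇒ Q = (1, -1)
2·[LQJ] = -2/3, 2·[LJK] = -1/9
[LQJ]:[LJK] = -2/3:-1/9 = 6

[LQJ]:[LJK] = 6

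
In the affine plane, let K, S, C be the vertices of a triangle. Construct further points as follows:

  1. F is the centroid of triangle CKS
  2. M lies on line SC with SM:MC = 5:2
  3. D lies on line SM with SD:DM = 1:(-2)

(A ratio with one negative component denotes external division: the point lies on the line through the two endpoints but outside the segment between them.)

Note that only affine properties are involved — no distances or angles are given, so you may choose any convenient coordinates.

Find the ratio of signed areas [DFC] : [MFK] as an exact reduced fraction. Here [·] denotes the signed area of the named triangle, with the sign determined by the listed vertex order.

[DFC]:[MFK] = 4

Choose coordinates K = (0, 0), S = (1, 0), C = (0, 1).
1. F is the centroid of triangle CKS ⇒ F = (1/3, 1/3)
2. M lies on line SC with SM:MC = 5:2 ⇒ M = (2/7, 5/7)
3. D lies on line SM with SD:DM = 1:(-2) ⇒ D = (12/7, -5/7)
2·[DFC] = -4/7, 2·[MFK] = -1/7
[DFC]:[MFK] = -4/7:-1/7 = 4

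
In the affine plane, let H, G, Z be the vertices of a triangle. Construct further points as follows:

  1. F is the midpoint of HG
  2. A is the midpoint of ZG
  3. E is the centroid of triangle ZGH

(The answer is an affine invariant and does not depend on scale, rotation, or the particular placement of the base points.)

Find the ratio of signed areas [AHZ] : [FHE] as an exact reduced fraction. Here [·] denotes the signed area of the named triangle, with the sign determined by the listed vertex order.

Assign H = (0, 0), G = (1, 0), Z = (0, 1) — the answer is frame-independent, so this choice is without loss of generality.
1. F is the midpoint of HG ⇒ F = (1/2, 0)
2. A is the midpoint of ZG ⇒ A = (1/2, 1/2)
3. E is the centroid of triangle ZGH ⇒ E = (1/3, 1/3)
2·[AHZ] = -1/2, 2·[FHE] = -1/6
[AHZ]:[FHE] = -1/2:-1/6 = 3

[AHZ]:[FHE] = 3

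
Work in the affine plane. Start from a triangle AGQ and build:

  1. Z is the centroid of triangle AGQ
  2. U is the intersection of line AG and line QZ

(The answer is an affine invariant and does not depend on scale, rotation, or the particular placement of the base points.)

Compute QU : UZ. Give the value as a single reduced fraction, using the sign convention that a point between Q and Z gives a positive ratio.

Work in coordinates with A = (0, 0), G = (1, 0), Q = (0, 1).
1. Z is the centroid of triangle AGQ ⇒ Z = (1/3, 1/3)
2. U is the intersection of line AG and line QZ ⇒ U = (1/2, 0)
U = Q + t·(Z−Q) with t = 3/2, so QU:UZ = t:(1−t) = 3/2:-1/2

QU:UZ = -3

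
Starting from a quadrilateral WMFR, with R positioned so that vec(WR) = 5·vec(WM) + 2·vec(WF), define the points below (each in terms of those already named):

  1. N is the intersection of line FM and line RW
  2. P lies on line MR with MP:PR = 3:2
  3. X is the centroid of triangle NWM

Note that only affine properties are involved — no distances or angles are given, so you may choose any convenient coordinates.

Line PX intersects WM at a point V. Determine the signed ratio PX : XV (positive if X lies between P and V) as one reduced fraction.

PX:XV = 58/5

Work in coordinates with W = (0, 0), M = (1, 0), F = (0, 1), R = (5, 2).
1. N is the intersection of line FM and line RW ⇒ N = (5/7, 2/7)
2. P lies on line MR with MP:PR = 3:2 ⇒ P = (17/5, 6/5)
3. X is the centroid of triangle NWM ⇒ X = (4/7, 2/21)
line PX meets WM at V = (19/58, 0)
X = P + t·(V−P) with t = 58/63, so PX:XV = 58/63:5/63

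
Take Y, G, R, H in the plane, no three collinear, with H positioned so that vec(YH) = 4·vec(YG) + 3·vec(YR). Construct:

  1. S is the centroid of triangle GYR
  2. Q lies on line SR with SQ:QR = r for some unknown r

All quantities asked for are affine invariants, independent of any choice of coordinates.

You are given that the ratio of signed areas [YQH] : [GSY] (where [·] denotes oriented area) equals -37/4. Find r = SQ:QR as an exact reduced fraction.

r = 3

Set Y = (0, 0), G = (1, 0), R = (0, 1), H = (4, 3); any affine frame gives the same invariant.
1. S is the centroid of triangle GYR ⇒ S = (1/3, 1/3)
2. With SQ:QR = r, write λ = r/(r+1) so Q = S + λ·(R−S); Q is affine-linear in λ
Every point depending on Q is an affine combination of Q and λ-independent points, so each such coordinate is linear in λ; the λ² term in each signed area is a multiple of (R−S)×(R−S) = 0, so 2·[YQH] and 2·[GSY] are each linear in λ. Evaluating at λ=0 and λ=1:
  2·[YQH] = -11/3·λ − 1/3,   2·[GSY] = 1/3
So [YQH]:[GSY] = (-11/3·λ − 1/3) / (1/3). Setting this equal to -37/4:
  -11/3·λ − 1/3 = -37/4·(1/3)  ⇒  λ = 3/4
Then r = λ/(1−λ) = (3/4)/(1/4) = 3. Check: with r = 3, Q = (1/12, 5/6) and [YQH]:[GSY] = -37/4 as required.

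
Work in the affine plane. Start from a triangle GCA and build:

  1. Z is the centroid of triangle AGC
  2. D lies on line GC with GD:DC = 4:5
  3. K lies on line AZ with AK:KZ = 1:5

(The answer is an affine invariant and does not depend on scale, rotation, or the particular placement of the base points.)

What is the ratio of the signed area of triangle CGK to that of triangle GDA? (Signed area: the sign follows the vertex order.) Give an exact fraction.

Work in coordinates with G = (0, 0), C = (1, 0), A = (0, 1).
1. Z is the centroid of triangle AGC ⇒ Z = (1/3, 1/3)
2. D lies on line GC with GD:DC = 4:5 ⇒ D = (4/9, 0)
3. K lies on line AZ with AK:KZ = 1:5 ⇒ K = (1/18, 8/9)
2·[CGK] = -8/9, 2·[GDA] = 4/9
[CGK]:[GDA] = -8/9:4/9 = -2

[CGK]:[GDA] = -2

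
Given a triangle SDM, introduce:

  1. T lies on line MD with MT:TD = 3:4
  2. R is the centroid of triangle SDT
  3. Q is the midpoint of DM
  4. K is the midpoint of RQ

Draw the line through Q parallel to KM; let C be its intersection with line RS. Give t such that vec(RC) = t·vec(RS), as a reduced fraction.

t = -7/17

Assign S = (0, 0), D = (1, 0), M = (0, 1) — the answer is frame-independent, so this choice is without loss of generality.
1. T lies on line MD with MT:TD = 3:4 ⇒ T = (3/7, 4/7)
2. R is the centroid of triangle SDT ⇒ R = (10/21, 4/21)
3. Q is the midpoint of DM ⇒ Q = (1/2, 1/2)
4. K is the midpoint of RQ ⇒ K = (41/84, 29/84)
through Q parallel to KM: direction (-41/84, 55/84); meets RS at C = (80/119, 32/119)
C = R + t·(S−R) with t = -7/17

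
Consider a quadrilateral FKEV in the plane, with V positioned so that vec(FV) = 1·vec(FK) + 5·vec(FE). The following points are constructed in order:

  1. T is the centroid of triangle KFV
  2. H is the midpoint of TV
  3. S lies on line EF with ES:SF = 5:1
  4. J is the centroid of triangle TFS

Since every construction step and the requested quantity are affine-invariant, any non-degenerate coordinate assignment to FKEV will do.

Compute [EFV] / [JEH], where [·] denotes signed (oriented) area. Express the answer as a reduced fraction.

Choose coordinates F = (0, 0), K = (1, 0), E = (0, 1), V = (1, 5).
1. T is the centroid of triangle KFV ⇒ T = (2/3, 5/3)
2. H is the midpoint of TV ⇒ H = (5/6, 10/3)
3. S lies on line EF with ES:SF = 5:1 ⇒ S = (0, 1/6)
4. J is the centroid of triangle TFS ⇒ J = (2/9, 11/18)
2·[EFV] = 1, 2·[JEH] = -91/108
[EFV]:[JEH] = 1:-91/108 = -108/91

[EFV]:[JEH] = -108/91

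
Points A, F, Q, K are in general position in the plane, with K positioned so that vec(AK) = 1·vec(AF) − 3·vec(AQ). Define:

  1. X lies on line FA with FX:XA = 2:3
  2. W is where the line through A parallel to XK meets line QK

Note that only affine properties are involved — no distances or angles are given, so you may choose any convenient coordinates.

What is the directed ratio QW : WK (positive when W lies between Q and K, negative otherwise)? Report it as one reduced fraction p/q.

QW:WK = -2/9

Choose coordinates A = (0, 0), F = (1, 0), Q = (0, 1), K = (1, -3).
1. X lies on line FA with FX:XA = 2:3 ⇒ X = (3/5, 0)
2. W is where the line through A parallel to XK meets line QK ⇒ W = (-2/7, 15/7)
W = Q + t·(K−Q) with t = -2/7, so QW:WK = t:(1−t) = -2/7:9/7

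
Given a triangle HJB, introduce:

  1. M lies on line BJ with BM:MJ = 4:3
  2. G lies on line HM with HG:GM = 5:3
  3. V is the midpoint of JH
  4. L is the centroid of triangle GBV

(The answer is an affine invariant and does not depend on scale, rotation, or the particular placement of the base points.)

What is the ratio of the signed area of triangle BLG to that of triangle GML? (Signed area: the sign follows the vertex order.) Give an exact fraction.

Choose coordinates H = (0, 0), J = (1, 0), B = (0, 1).
1. M lies on line BJ with BM:MJ = 4:3 ⇒ M = (4/7, 3/7)
2. G lies on line HM with HG:GM = 5:3 ⇒ G = (5/14, 15/56)
3. V is the midpoint of JH ⇒ V = (1/2, 0)
4. L is the centroid of triangle GBV ⇒ L = (2/7, 71/168)
2·[BLG] = -1/336, 2·[GML] = 5/112
[BLG]:[GML] = -1/336:5/112 = -1/15

[BLG]:[GML] = -1/15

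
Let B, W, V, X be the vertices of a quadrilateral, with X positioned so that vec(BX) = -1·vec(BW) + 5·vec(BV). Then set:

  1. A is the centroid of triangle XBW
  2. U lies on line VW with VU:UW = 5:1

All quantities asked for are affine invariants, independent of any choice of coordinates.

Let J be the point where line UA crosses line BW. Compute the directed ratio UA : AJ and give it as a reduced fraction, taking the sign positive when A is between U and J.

Choose coordinates B = (0, 0), W = (1, 0), V = (0, 1), X = (-1, 5).
1. A is the centroid of triangle XBW ⇒ A = (0, 5/3)
2. U lies on line VW with VU:UW = 5:1 ⇒ U = (5/6, 1/6)
line UA meets BW at J = (25/27, 0)
A = U + t·(J−U) with t = -9, so UA:AJ = -9:10

UA:AJ = -9/10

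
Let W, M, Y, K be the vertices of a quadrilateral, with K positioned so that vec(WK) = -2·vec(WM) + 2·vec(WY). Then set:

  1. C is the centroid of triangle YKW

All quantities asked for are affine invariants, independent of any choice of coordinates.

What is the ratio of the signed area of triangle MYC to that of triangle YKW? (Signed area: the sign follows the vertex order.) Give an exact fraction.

[MYC]:[YKW] = 1/3

Choose coordinates W = (0, 0), M = (1, 0), Y = (0, 1), K = (-2, 2).
1. C is the centroid of triangle YKW ⇒ C = (-2/3, 1)
2·[MYC] = 2/3, 2·[YKW] = 2
[MYC]:[YKW] = 2/3:2 = 1/3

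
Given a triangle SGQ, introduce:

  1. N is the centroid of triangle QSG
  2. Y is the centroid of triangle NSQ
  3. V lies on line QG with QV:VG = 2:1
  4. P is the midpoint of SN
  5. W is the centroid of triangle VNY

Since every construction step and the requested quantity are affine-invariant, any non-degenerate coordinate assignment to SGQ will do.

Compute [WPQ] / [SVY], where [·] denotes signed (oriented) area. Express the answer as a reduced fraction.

Choose coordinates S = (0, 0), G = (1, 0), Q = (0, 1).
1. N is the centroid of triangle QSG ⇒ N = (1/3, 1/3)
2. Y is the centroid of triangle NSQ ⇒ Y = (1/9, 4/9)
3. V lies on line QG with QV:VG = 2:1 ⇒ V = (2/3, 1/3)
4. P is the midpoint of SN ⇒ P = (1/6, 1/6)
5. W is the centroid of triangle VNY ⇒ W = (10/27, 10/27)
2·[WPQ] = -11/54, 2·[SVY] = 7/27
[WPQ]:[SVY] = -11/54:7/27 = -11/14

[WPQ]:[SVY] = -11/14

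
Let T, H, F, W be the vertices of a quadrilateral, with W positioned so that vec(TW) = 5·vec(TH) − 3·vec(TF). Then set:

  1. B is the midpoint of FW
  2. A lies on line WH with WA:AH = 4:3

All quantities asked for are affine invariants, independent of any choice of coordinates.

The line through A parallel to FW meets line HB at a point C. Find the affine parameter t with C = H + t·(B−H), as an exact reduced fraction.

Choose coordinates T = (0, 0), H = (1, 0), F = (0, 1), W = (5, -3).
1. B is the midpoint of FW ⇒ B = (5/2, -1)
2. A lies on line WH with WA:AH = 4:3 ⇒ A = (19/7, -9/7)
through A parallel to FW: direction (5, -4); meets HB at C = (23/14, -3/7)
C = H + t·(B−H) with t = 3/7

t = 3/7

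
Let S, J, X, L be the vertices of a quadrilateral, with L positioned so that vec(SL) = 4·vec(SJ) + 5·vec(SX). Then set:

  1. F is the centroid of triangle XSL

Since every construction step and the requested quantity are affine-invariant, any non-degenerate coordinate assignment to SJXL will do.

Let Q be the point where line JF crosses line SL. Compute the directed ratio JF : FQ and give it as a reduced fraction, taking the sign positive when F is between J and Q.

Assign S = (0, 0), J = (1, 0), X = (0, 1), L = (4, 5) — the answer is frame-independent, so this choice is without loss of generality.
1. F is the centroid of triangle XSL ⇒ F = (4/3, 2)
line JF meets SL at Q = (24/19, 30/19)
F = J + t·(Q−J) with t = 19/15, so JF:FQ = 19/15:-4/15

JF:FQ = -19/4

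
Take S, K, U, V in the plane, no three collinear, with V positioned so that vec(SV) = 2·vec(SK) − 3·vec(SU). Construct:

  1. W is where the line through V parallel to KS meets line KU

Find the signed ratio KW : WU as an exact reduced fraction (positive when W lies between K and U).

KW:WU = -3/4

Assign S = (0, 0), K = (1, 0), U = (0, 1), V = (2, -3) — the answer is frame-independent, so this choice is without loss of generality.
1. W is where the line through V parallel to KS meets line KU ⇒ W = (4, -3)
W = K + t·(U−K) with t = -3, so KW:WU = t:(1−t) = -3:4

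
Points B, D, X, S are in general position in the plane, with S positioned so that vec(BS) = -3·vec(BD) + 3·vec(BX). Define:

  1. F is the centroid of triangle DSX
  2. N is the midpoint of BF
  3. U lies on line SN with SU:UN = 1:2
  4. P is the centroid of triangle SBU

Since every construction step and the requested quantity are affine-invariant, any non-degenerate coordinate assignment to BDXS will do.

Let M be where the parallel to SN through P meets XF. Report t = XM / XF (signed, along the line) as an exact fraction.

t = 3

Set B = (0, 0), D = (1, 0), X = (0, 1), S = (-3, 3); any affine frame gives the same invariant.
1. F is the centroid of triangle DSX ⇒ F = (-2/3, 4/3)
2. N is the midpoint of BF ⇒ N = (-1/3, 2/3)
3. U lies on line SN with SU:UN = 1:2 ⇒ U = (-19/9, 20/9)
4. P is the centroid of triangle SBU ⇒ P = (-46/27, 47/27)
through P parallel to SN: direction (8/3, -7/3); meets XF at M = (-2, 2)
M = X + t·(F−X) with t = 3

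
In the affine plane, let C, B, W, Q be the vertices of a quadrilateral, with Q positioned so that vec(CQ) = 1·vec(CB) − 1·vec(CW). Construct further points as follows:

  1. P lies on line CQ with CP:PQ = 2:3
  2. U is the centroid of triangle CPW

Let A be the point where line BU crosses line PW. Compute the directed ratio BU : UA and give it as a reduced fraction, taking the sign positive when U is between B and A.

Set C = (0, 0), B = (1, 0), W = (0, 1), Q = (1, -1); any affine frame gives the same invariant.
1. P lies on line CQ with CP:PQ = 2:3 ⇒ P = (2/5, -2/5)
2. U is the centroid of triangle CPW ⇒ U = (2/15, 1/5)
line BU meets PW at A = (4/17, 3/17)
U = B + t·(A−B) with t = 17/15, so BU:UA = 17/15:-2/15

BU:UA = -17/2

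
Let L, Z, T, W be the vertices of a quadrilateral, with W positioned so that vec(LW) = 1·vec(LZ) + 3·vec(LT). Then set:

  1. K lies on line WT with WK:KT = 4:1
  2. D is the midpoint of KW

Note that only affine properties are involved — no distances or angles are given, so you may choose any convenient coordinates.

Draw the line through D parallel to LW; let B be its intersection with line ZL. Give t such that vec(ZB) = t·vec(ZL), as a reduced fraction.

t = 17/15

Set L = (0, 0), Z = (1, 0), T = (0, 1), W = (1, 3); any affine frame gives the same invariant.
1. K lies on line WT with WK:KT = 4:1 ⇒ K = (1/5, 7/5)
2. D is the midpoint of KW ⇒ D = (3/5, 11/5)
through D parallel to LW: direction (1, 3); meets ZL at B = (-2/15, 0)
B = Z + t·(L−Z) with t = 17/15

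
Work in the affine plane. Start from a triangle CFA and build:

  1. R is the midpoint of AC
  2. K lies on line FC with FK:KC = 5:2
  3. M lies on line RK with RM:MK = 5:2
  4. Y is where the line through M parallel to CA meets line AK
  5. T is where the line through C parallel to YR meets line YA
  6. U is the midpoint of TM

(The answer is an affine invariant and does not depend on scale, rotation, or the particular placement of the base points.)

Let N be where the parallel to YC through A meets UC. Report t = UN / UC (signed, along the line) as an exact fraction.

Set C = (0, 0), F = (1, 0), A = (0, 1); any affine frame gives the same invariant.
1. R is the midpoint of AC ⇒ R = (0, 1/2)
2. K lies on line FC with FK:KC = 5:2 ⇒ K = (2/7, 0)
3. M lies on line RK with RM:MK = 5:2 ⇒ M = (10/49, 1/7)
4. Y is where the line through M parallel to CA meets line AK ⇒ Y = (10/49, 2/7)
5. T is where the line through C parallel to YR meets line YA ⇒ T = (20/49, -3/7)
6. U is the midpoint of TM ⇒ U = (15/49, -1/7)
through A parallel to YC: direction (-10/49, -2/7); meets UC at N = (-15/28, 1/4)
N = U + t·(C−U) with t = 11/4

t = 11/4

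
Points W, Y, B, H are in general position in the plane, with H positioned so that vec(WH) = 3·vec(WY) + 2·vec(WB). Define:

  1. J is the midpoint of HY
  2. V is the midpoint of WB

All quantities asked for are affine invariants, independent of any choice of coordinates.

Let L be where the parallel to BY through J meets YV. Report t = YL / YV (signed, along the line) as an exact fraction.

t = -4

Assign W = (0, 0), Y = (1, 0), B = (0, 1), H = (3, 2) — the answer is frame-independent, so this choice is without loss of generality.
1. J is the midpoint of HY ⇒ J = (2, 1)
2. V is the midpoint of WB ⇒ V = (0, 1/2)
through J parallel to BY: direction (1, -1); meets YV at L = (5, -2)
L = Y + t·(V−Y) with t = -4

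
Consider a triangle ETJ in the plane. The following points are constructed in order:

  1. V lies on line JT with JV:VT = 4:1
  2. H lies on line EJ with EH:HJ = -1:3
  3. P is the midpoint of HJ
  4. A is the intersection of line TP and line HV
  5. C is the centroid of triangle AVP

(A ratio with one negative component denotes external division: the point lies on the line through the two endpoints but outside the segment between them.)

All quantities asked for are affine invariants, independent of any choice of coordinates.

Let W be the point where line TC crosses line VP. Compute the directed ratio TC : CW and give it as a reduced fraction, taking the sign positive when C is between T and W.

Set E = (0, 0), T = (1, 0), J = (0, 1); any affine frame gives the same invariant.
1. V lies on line JT with JV:VT = 4:1 ⇒ V = (4/5, 1/5)
2. H lies on line EJ with EH:HJ = -1:3 ⇒ H = (0, -1/2)
3. P is the midpoint of HJ ⇒ P = (0, 1/4)
4. A is the intersection of line TP and line HV ⇒ A = (2/3, 1/12)
5. C is the centroid of triangle AVP ⇒ C = (22/45, 8/45)
line TC meets VP at W = (12/35, 8/35)
C = T + t·(W−T) with t = 7/9, so TC:CW = 7/9:2/9

TC:CW = 7/2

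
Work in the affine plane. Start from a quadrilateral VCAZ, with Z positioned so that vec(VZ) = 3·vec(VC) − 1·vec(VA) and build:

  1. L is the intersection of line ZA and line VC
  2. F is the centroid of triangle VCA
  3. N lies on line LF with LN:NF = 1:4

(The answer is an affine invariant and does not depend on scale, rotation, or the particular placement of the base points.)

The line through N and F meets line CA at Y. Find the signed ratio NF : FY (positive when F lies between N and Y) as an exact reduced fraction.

Assign V = (0, 0), C = (1, 0), A = (0, 1), Z = (3, -1) — the answer is frame-independent, so this choice is without loss of generality.
1. L is the intersection of line ZA and line VC ⇒ L = (3/2, 0)
2. F is the centroid of triangle VCA ⇒ F = (1/3, 1/3)
3. N lies on line LF with LN:NF = 1:4 ⇒ N = (19/15, 1/15)
line NF meets CA at Y = (4/5, 1/5)
F = N + t·(Y−N) with t = 2, so NF:FY = 2:-1

NF:FY = -2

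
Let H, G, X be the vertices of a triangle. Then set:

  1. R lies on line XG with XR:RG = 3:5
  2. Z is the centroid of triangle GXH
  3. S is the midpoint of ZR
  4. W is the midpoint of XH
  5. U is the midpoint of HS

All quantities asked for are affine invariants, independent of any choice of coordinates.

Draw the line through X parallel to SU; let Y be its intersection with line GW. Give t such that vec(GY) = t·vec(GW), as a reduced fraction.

t = 80/63

Choose coordinates H = (0, 0), G = (1, 0), X = (0, 1).
1. R lies on line XG with XR:RG = 3:5 ⇒ R = (3/8, 5/8)
2. Z is the centroid of triangle GXH ⇒ Z = (1/3, 1/3)
3. S is the midpoint of ZR ⇒ S = (17/48, 23/48)
4. W is the midpoint of XH ⇒ W = (0, 1/2)
5. U is the midpoint of HS ⇒ U = (17/96, 23/96)
through X parallel to SU: direction (-17/96, -23/96); meets GW at Y = (-17/63, 40/63)
Y = G + t·(W−G) with t = 80/63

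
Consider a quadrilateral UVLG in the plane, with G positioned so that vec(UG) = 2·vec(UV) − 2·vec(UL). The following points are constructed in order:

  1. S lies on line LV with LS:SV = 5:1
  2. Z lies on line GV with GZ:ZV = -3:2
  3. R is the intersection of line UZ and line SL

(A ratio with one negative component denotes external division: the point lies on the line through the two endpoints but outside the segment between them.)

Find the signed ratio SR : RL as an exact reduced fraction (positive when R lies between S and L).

SR:RL = -7/2

Set U = (0, 0), V = (1, 0), L = (0, 1), G = (2, -2); any affine frame gives the same invariant.
1. S lies on line LV with LS:SV = 5:1 ⇒ S = (5/6, 1/6)
2. Z lies on line GV with GZ:ZV = -3:2 ⇒ Z = (-1, 4)
3. R is the intersection of line UZ and line SL ⇒ R = (-1/3, 4/3)
R = S + t·(L−S) with t = 7/5, so SR:RL = t:(1−t) = 7/5:-2/5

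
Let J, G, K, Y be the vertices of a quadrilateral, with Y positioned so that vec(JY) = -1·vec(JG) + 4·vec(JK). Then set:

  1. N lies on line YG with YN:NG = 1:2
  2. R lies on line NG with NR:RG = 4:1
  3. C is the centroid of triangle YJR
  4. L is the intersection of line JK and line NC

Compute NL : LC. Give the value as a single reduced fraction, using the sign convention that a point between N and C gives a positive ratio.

NL:LC = -15/4

Assign J = (0, 0), G = (1, 0), K = (0, 1), Y = (-1, 4) — the answer is frame-independent, so this choice is without loss of generality.
1. N lies on line YG with YN:NG = 1:2 ⇒ N = (-1/3, 8/3)
2. R lies on line NG with NR:RG = 4:1 ⇒ R = (11/15, 8/15)
3. C is the centroid of triangle YJR ⇒ C = (-4/45, 68/45)
4. L is the intersection of line JK and line NC ⇒ L = (0, 12/11)
L = N + t·(C−N) with t = 15/11, so NL:LC = t:(1−t) = 15/11:-4/11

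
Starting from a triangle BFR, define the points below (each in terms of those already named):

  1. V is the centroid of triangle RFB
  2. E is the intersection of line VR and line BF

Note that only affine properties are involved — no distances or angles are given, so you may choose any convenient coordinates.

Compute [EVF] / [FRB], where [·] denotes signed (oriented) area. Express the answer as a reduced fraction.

Work in coordinates with B = (0, 0), F = (1, 0), R = (0, 1).
1. V is the centroid of triangle RFB ⇒ V = (1/3, 1/3)
2. E is the intersection of line VR and line BF ⇒ E = (1/2, 0)
2·[EVF] = -1/6, 2·[FRB] = 1
[EVF]:[FRB] = -1/6:1 = -1/6

[EVF]:[FRB] = -1/6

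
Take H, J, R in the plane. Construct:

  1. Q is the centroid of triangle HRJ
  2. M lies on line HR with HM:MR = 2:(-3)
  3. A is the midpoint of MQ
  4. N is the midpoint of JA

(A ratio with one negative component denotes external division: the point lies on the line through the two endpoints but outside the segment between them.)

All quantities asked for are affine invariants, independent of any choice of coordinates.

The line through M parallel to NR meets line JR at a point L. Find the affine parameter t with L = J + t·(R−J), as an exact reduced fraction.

Set H = (0, 0), J = (1, 0), R = (0, 1); any affine frame gives the same invariant.
1. Q is the centroid of triangle HRJ ⇒ Q = (1/3, 1/3)
2. M lies on line HR with HM:MR = 2:(-3) ⇒ M = (0, -2)
3. A is the midpoint of MQ ⇒ A = (1/6, -5/6)
4. N is the midpoint of JA ⇒ N = (7/12, -5/12)
through M parallel to NR: direction (-7/12, 17/12); meets JR at L = (-21/10, 31/10)
L = J + t·(R−J) with t = 31/10

t = 31/10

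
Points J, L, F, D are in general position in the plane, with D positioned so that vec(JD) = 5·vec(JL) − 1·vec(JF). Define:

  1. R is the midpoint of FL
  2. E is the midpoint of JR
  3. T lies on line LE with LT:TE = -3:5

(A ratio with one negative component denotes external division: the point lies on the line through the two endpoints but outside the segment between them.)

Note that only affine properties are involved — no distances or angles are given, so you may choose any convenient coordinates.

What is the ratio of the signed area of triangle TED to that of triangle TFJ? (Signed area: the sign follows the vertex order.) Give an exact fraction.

Choose coordinates J = (0, 0), L = (1, 0), F = (0, 1), D = (5, -1).
1. R is the midpoint of FL ⇒ R = (1/2, 1/2)
2. E is the midpoint of JR ⇒ E = (1/4, 1/4)
3. T lies on line LE with LT:TE = -3:5 ⇒ T = (17/8, -3/8)
2·[TED] = -5/8, 2·[TFJ] = 17/8
[TED]:[TFJ] = -5/8:17/8 = -5/17

[TED]:[TFJ] = -5/17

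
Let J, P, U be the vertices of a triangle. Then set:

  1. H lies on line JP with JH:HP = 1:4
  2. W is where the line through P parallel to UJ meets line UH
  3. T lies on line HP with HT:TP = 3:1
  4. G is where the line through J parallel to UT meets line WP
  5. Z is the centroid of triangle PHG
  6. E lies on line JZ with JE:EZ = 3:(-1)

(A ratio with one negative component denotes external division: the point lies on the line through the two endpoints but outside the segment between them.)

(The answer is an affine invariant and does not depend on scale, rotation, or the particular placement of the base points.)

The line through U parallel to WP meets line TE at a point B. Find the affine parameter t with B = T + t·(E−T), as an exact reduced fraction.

t = -8/3

Work in coordinates with J = (0, 0), P = (1, 0), U = (0, 1).
1. H lies on line JP with JH:HP = 1:4 ⇒ H = (1/5, 0)
2. W is where the line through P parallel to UJ meets line UH ⇒ W = (1, -4)
3. T lies on line HP with HT:TP = 3:1 ⇒ T = (4/5, 0)
4. G is where the line through J parallel to UT meets line WP ⇒ G = (1, -5/4)
5. Z is the centroid of triangle PHG ⇒ Z = (11/15, -5/12)
6. E lies on line JZ with JE:EZ = 3:(-1) ⇒ E = (11/10, -5/8)
through U parallel to WP: direction (0, 4); meets TE at B = (0, 5/3)
B = T + t·(E−T) with t = -8/3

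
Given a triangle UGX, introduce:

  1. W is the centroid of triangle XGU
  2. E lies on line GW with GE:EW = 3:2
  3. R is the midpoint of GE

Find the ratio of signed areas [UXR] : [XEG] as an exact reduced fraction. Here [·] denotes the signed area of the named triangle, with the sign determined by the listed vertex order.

[UXR]:[XEG] = -4

Work in coordinates with U = (0, 0), G = (1, 0), X = (0, 1).
1. W is the centroid of triangle XGU ⇒ W = (1/3, 1/3)
2. E lies on line GW with GE:EW = 3:2 ⇒ E = (3/5, 1/5)
3. R is the midpoint of GE ⇒ R = (4/5, 1/10)
2·[UXR] = -4/5, 2·[XEG] = 1/5
[UXR]:[XEG] = -4/5:1/5 = -4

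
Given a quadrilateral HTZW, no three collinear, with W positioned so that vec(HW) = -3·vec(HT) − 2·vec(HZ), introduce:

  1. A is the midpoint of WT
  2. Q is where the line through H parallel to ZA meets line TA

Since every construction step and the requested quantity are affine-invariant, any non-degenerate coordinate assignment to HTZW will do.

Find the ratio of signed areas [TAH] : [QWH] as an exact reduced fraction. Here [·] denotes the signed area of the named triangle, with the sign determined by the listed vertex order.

Assign H = (0, 0), T = (1, 0), Z = (0, 1), W = (-3, -2) — the answer is frame-independent, so this choice is without loss of generality.
1. A is the midpoint of WT ⇒ A = (-1, -1)
2. Q is where the line through H parallel to ZA meets line TA ⇒ Q = (-1/3, -2/3)
2·[TAH] = -1, 2·[QWH] = -4/3
[TAH]:[QWH] = -1:-4/3 = 3/4

[TAH]:[QWH] = 3/4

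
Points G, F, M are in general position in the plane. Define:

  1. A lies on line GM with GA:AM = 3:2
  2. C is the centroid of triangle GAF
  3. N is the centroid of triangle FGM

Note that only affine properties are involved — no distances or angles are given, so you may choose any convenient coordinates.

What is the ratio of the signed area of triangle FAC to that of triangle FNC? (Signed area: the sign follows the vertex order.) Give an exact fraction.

[FAC]:[FNC] = 9/4

Work in coordinates with G = (0, 0), F = (1, 0), M = (0, 1).
1. A lies on line GM with GA:AM = 3:2 ⇒ A = (0, 3/5)
2. C is the centroid of triangle GAF ⇒ C = (1/3, 1/5)
3. N is the centroid of triangle FGM ⇒ N = (1/3, 1/3)
2·[FAC] = 1/5, 2·[FNC] = 4/45
[FAC]:[FNC] = 1/5:4/45 = 9/4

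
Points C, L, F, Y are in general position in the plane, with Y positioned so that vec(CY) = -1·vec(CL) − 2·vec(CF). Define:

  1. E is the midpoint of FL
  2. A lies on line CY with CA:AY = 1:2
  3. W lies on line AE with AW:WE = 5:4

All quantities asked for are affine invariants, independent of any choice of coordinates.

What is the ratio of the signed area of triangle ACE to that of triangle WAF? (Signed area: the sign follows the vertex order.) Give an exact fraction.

Assign C = (0, 0), L = (1, 0), F = (0, 1), Y = (-1, -2) — the answer is frame-independent, so this choice is without loss of generality.
1. E is the midpoint of FL ⇒ E = (1/2, 1/2)
2. A lies on line CY with CA:AY = 1:2 ⇒ A = (-1/3, -2/3)
3. W lies on line AE with AW:WE = 5:4 ⇒ W = (7/54, -1/54)
2·[ACE] = -1/6, 2·[WAF] = -5/9
[ACE]:[WAF] = -1/6:-5/9 = 3/10

[ACE]:[WAF] = 3/10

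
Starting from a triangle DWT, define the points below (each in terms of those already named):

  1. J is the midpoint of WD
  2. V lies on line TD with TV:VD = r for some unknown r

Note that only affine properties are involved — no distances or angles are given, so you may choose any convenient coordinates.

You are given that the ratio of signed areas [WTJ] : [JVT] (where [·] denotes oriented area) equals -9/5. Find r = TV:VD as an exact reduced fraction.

r = 5/4

Assign D = (0, 0), W = (1, 0), T = (0, 1) — the answer is frame-independent, so this choice is without loss of generality.
1. J is the midpoint of WD ⇒ J = (1/2, 0)
2. With TV:VD = r, write λ = r/(r+1) so V = T + λ·(D−T); V is affine-linear in λ
Every point depending on V is an affine combination of V and λ-independent points, so each such coordinate is linear in λ; the λ² term in each signed area is a multiple of (D−T)×(D−T) = 0, so 2·[WTJ] and 2·[JVT] are each linear in λ. Evaluating at λ=0 and λ=1:
  2·[WTJ] = 1/2,   2·[JVT] = -1/2·λ
So [WTJ]:[JVT] = (1/2) / (-1/2·λ). Setting this equal to -9/5:
  1/2 = -9/5·(-1/2·λ)  ⇒  λ = 5/9
Then r = λ/(1−λ) = (5/9)/(4/9) = 5/4. Check: with r = 5/4, V = (0, 4/9) and [WTJ]:[JVT] = -9/5 as required.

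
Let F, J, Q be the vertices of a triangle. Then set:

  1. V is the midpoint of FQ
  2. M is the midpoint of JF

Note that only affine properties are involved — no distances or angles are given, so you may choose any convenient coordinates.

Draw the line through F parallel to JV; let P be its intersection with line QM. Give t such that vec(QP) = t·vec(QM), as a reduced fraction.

Choose coordinates F = (0, 0), J = (1, 0), Q = (0, 1).
1. V is the midpoint of FQ ⇒ V = (0, 1/2)
2. M is the midpoint of JF ⇒ M = (1/2, 0)
through F parallel to JV: direction (-1, 1/2); meets QM at P = (2/3, -1/3)
P = Q + t·(M−Q) with t = 4/3

t = 4/3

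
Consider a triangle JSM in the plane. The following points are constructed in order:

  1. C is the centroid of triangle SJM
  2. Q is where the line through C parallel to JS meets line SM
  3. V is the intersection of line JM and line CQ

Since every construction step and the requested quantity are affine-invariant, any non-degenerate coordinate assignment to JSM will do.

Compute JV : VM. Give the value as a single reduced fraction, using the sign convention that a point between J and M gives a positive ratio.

JV:VM = 1/2

Choose coordinates J = (0, 0), S = (1, 0), M = (0, 1).
1. C is the centroid of triangle SJM ⇒ C = (1/3, 1/3)
2. Q is where the line through C parallel to JS meets line SM ⇒ Q = (2/3, 1/3)
3. V is the intersection of line JM and line CQ ⇒ V = (0, 1/3)
V = J + t·(M−J) with t = 1/3, so JV:VM = t:(1−t) = 1/3:2/3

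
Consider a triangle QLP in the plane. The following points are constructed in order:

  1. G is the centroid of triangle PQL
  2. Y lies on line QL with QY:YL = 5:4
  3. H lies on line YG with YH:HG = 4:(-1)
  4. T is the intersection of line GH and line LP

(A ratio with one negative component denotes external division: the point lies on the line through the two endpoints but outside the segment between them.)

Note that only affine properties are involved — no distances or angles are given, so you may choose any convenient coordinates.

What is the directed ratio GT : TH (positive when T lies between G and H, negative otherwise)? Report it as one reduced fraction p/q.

Set Q = (0, 0), L = (1, 0), P = (0, 1); any affine frame gives the same invariant.
1. G is the centroid of triangle PQL ⇒ G = (1/3, 1/3)
2. Y lies on line QL with QY:YL = 5:4 ⇒ Y = (5/9, 0)
3. H lies on line YG with YH:HG = 4:(-1) ⇒ H = (7/27, 4/9)
4. T is the intersection of line GH and line LP ⇒ T = (-1/3, 4/3)
T = G + t·(H−G) with t = 9, so GT:TH = t:(1−t) = 9:-8

GT:TH = -9/8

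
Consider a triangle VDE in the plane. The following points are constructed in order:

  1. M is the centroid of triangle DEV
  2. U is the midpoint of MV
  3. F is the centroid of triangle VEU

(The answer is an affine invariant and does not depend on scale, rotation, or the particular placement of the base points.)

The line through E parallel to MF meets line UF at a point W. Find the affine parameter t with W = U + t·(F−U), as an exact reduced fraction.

t = 4

Assign V = (0, 0), D = (1, 0), E = (0, 1) — the answer is frame-independent, so this choice is without loss of generality.
1. M is the centroid of triangle DEV ⇒ M = (1/3, 1/3)
2. U is the midpoint of MV ⇒ U = (1/6, 1/6)
3. F is the centroid of triangle VEU ⇒ F = (1/18, 7/18)
through E parallel to MF: direction (-5/18, 1/18); meets UF at W = (-5/18, 19/18)
W = U + t·(F−U) with t = 4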